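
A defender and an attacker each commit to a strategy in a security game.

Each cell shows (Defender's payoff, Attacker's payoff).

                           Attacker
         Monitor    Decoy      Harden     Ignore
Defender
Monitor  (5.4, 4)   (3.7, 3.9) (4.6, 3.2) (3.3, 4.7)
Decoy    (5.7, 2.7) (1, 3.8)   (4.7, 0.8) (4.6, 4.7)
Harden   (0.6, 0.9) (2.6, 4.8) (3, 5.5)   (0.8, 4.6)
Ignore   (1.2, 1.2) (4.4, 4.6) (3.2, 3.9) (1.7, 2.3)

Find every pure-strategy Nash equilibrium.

(Monitor, Monitor): Defender can switch to Decoy (5.4 → 5.7). Not NE.
(Monitor, Decoy): Defender can switch to Ignore (3.7 → 4.4). Not NE.
(Monitor, Harden): Defender can switch to Decoy (4.6 → 4.7). Not NE.
(Monitor, Ignore): Defender can switch to Decoy (3.3 → 4.6). Not NE.
(Decoy, Monitor): Attacker can switch to Decoy (2.7 → 3.8). Not NE.
(Decoy, Decoy): Defender can switch to Monitor (1 → 3.7). Not NE.
(Decoy, Harden): Attacker can switch to Monitor (0.8 → 2.7). Not NE.
(Decoy, Ignore): Defender gets 4.6, best alternative 3.3; Attacker gets 4.7, best alternative 3.8. No profitable deviation — NE.
(Harden, Monitor): Defender can switch to Monitor (0.6 → 5.4). Not NE.
(Harden, Decoy): Defender can switch to Monitor (2.6 → 3.7). Not NE.
(Harden, Harden): Defender can switch to Monitor (3 → 4.6). Not NE.
(Harden, Ignore): Defender can switch to Monitor (0.8 → 3.3). Not NE.
(Ignore, Monitor): Defender can switch to Monitor (1.2 → 5.4). Not NE.
(Ignore, Decoy): Defender gets 4.4, best alternative 3.7; Attacker gets 4.6, best alternative 3.9. No profitable deviation — NE.
(The remaining 2 profiles each have a profitable deviation by the same check.)

(Decoy, Ignore), (Ignore, Decoy)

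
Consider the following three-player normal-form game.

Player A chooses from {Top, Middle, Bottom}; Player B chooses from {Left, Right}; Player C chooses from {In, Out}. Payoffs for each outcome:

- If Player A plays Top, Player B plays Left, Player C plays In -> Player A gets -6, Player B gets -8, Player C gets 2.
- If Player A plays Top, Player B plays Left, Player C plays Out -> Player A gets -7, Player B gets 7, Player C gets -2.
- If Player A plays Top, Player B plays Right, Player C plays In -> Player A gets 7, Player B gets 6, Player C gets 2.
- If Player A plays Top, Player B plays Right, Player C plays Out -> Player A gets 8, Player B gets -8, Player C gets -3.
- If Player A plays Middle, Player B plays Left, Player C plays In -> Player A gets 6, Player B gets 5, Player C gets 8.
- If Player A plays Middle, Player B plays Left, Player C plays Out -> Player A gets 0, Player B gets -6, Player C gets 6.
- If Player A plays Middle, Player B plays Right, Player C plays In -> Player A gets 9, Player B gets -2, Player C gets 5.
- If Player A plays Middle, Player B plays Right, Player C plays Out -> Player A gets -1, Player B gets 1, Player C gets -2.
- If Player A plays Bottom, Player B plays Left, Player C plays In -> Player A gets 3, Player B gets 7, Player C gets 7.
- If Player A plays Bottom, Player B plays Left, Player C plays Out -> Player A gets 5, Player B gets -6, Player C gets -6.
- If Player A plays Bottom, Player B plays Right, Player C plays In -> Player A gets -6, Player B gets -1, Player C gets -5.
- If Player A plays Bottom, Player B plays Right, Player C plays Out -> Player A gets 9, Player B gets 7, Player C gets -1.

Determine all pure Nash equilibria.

(Top, Left, In): Player A can switch to Middle (-6 → 6). Not NE.
(Top, Left, Out): Player A can switch to Middle (-7 → 0). Not NE.
(Top, Right, In): Player A can switch to Middle (7 → 9). Not NE.
(Top, Right, Out): Player A can switch to Bottom (8 → 9). Not NE.
(Middle, Left, In): Player A gets 6, best alternative 3; Player B gets 5, best alternative -2; Player C gets 8, best alternative 6. No profitable deviation — NE.
(Middle, Left, Out): Player A can switch to Bottom (0 → 5). Not NE.
(Middle, Right, In): Player B can switch to Left (-2 → 5). Not NE.
(Middle, Right, Out): Player A can switch to Top (-1 → 8). Not NE.
(Bottom, Left, In): Player A can switch to Middle (3 → 6). Not NE.
(Bottom, Left, Out): Player B can switch to Right (-6 → 7). Not NE.
(Bottom, Right, In): Player A can switch to Top (-6 → 7). Not NE.
(Bottom, Right, Out): Player A gets 9, best alternative 8; Player B gets 7, best alternative -6; Player C gets -1, best alternative -5. No profitable deviation — NE.

Pure-strategy Nash equilibria: (Middle, Left, In); (Bottom, Right, Out)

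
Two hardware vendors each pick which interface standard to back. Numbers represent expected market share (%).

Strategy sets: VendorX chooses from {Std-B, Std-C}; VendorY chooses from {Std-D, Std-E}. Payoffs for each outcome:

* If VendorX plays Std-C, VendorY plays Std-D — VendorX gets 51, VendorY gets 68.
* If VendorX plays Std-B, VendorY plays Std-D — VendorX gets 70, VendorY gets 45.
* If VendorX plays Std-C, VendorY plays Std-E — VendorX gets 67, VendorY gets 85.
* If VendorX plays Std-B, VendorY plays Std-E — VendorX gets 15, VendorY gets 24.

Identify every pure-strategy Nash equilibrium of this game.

(Std-B, Std-D) and (Std-C, Std-E)

(Std-B, Std-D): VendorX gets 70, best alternative 51; VendorY gets 45, best alternative 24. No profitable deviation — NE.
(Std-B, Std-E): VendorX can switch to Std-C (15 → 67). Not NE.
(Std-C, Std-D): VendorX can switch to Std-B (51 → 70). Not NE.
(Std-C, Std-E): VendorX gets 67, best alternative 15; VendorY gets 85, best alternative 68. No profitable deviation — NE.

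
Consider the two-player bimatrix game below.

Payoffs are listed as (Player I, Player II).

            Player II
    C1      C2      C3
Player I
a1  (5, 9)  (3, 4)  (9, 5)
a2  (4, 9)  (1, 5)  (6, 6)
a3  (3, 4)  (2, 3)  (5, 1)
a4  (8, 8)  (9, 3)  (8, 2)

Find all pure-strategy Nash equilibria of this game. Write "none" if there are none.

Check each profile: it is a Nash equilibrium iff no player can strictly gain by switching unilaterally.
(a1, C1): Player I can switch to a4 (5 → 8). Not NE.
(a1, C2): Player I can switch to a4 (3 → 9). Not NE.
(a1, C3): Player II can switch to C1 (5 → 9). Not NE.
(a2, C1): Player I can switch to a1 (4 → 5). Not NE.
(a2, C2): Player I can switch to a1 (1 → 3). Not NE.
(a2, C3): Player I can switch to a1 (6 → 9). Not NE.
(a3, C1): Player I can switch to a1 (3 → 5). Not NE.
(a3, C2): Player I can switch to a1 (2 → 3). Not NE.
(a3, C3): Player I can switch to a1 (5 → 9). Not NE.
(a4, C1): Player I gets 8, best alternative 5; Player II gets 8, best alternative 3. No profitable deviation — NE.
(a4, C2): Player II can switch to C1 (3 → 8). Not NE.
(a4, C3): Player I can switch to a1 (8 → 9). Not NE.

The unique pure-strategy Nash equilibrium is (a4, C1).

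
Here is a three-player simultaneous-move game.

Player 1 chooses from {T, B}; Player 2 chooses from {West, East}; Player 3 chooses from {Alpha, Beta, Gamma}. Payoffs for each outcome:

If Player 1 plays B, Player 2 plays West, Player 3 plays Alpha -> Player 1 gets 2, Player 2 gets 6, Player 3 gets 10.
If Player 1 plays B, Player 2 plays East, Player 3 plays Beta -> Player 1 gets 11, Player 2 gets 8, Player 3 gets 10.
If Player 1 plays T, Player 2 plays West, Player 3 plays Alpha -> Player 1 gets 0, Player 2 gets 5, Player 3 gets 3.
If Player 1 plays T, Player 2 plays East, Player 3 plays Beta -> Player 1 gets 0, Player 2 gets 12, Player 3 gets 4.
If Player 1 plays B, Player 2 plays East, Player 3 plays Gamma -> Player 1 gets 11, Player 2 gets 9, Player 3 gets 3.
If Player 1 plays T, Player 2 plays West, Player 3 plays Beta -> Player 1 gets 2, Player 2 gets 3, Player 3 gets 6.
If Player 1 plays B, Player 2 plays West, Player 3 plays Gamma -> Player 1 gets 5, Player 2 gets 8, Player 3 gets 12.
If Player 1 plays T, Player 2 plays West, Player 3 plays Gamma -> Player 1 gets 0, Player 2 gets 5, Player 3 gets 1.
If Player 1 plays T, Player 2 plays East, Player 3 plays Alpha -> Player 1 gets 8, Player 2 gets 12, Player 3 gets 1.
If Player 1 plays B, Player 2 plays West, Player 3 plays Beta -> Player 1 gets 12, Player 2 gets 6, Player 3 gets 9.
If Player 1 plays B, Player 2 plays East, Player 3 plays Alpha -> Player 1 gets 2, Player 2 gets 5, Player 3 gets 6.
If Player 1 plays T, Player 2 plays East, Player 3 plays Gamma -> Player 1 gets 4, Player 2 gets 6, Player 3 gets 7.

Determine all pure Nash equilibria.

Mark each player's best response to every combination of opponents' strategies; a profile where every player is best-responding is a pure Nash equilibrium.
Player 1 against (West, Alpha): payoffs 0, 2 → best response B.
Player 1 against (West, Beta): payoffs 2, 12 → best response B.
Player 1 against (West, Gamma): payoffs 0, 5 → best response B.
Player 1 against (East, Alpha): payoffs 8, 2 → best response T.
Player 1 against (East, Beta): payoffs 0, 11 → best response B.
Player 1 against (East, Gamma): payoffs 4, 11 → best response B.
Player 2 against (T, Alpha): payoffs 5, 12 → best response East.
Player 2 against (T, Beta): payoffs 3, 12 → best response East.
Player 2 against (T, Gamma): payoffs 5, 6 → best response East.
Player 2 against (B, Alpha): payoffs 6, 5 → best response West.
Player 2 against (B, Beta): payoffs 6, 8 → best response East.
Player 2 against (B, Gamma): payoffs 8, 9 → best response East.
Player 3 against (T, West): payoffs 3, 6, 1 → best response Beta.
Player 3 against (T, East): payoffs 1, 4, 7 → best response Gamma.
Player 3 against (B, West): payoffs 10, 9, 12 → best response Gamma.
Player 3 against (B, East): payoffs 6, 10, 3 → best response Beta.
Mutual best responses: (B, East, Beta).

The unique pure-strategy Nash equilibrium is (B, East, Beta).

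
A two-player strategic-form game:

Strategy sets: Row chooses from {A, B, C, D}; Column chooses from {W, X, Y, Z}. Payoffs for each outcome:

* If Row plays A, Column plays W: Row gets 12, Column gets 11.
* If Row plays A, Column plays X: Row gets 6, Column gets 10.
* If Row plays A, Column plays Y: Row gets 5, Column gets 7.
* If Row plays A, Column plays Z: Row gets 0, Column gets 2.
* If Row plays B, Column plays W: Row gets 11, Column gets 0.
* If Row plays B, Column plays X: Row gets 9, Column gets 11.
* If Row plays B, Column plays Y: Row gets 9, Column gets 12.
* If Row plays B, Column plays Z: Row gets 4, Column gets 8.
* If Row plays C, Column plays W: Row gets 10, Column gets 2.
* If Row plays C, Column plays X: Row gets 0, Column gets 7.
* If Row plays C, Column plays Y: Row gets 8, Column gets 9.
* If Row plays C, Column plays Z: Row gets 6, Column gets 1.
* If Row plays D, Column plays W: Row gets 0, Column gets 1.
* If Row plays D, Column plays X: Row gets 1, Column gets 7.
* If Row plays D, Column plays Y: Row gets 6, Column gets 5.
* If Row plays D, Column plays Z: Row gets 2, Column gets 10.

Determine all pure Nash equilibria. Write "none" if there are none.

(A, W); (B, Y)

For each player, find the best response to each opponent profile; mutual best responses are the pure NE.
Row against W: payoffs 12, 11, 10, 0 → best response A.
Row against X: payoffs 6, 9, 0, 1 → best response B.
Row against Y: payoffs 5, 9, 8, 6 → best response B.
Row against Z: payoffs 0, 4, 6, 2 → best response C.
Column against A: payoffs 11, 10, 7, 2 → best response W.
Column against B: payoffs 0, 11, 12, 8 → best response Y.
Column against C: payoffs 2, 7, 9, 1 → best response Y.
Column against D: payoffs 1, 7, 5, 10 → best response Z.
Mutual best responses: (A, W); (B, Y).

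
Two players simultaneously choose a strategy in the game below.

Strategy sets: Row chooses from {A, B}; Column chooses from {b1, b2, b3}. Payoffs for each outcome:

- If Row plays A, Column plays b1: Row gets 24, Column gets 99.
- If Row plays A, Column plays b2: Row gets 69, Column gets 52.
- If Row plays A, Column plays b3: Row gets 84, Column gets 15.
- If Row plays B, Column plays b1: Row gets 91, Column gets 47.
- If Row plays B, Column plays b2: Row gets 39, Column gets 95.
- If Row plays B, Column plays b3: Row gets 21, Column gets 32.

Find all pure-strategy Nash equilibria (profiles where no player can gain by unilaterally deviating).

none

Mark each player's best response to every combination of opponents' strategies; a profile where every player is best-responding is a pure Nash equilibrium.
Row against b1: payoffs 24, 91 → best response B.
Row against b2: payoffs 69, 39 → best response A.
Row against b3: payoffs 84, 21 → best response A.
Column against A: payoffs 99, 52, 15 → best response b1.
Column against B: payoffs 47, 95, 32 → best response b2.
No profile is a mutual best response for all players.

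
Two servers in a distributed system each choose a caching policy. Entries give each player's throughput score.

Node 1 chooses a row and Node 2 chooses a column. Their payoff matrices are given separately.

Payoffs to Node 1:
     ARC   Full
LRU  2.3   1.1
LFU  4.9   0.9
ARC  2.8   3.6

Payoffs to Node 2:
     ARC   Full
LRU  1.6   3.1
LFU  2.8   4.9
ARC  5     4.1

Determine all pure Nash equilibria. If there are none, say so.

Node 1 against ARC: payoffs 2.3, 4.9, 2.8 → best response LFU.
Node 1 against Full: payoffs 1.1, 0.9, 3.6 → best response ARC.
Node 2 against LRU: payoffs 1.6, 3.1 → best response Full.
Node 2 against LFU: payoffs 2.8, 4.9 → best response Full.
Node 2 against ARC: payoffs 5, 4.1 → best response ARC.
No profile is a mutual best response for all players.

There is no pure-strategy Nash equilibrium.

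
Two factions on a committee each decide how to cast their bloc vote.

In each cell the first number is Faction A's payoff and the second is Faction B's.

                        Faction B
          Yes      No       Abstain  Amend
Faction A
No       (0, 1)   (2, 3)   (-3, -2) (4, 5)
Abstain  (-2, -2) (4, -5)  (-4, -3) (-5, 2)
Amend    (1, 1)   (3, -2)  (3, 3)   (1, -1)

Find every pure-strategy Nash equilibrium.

(No, Yes): Faction A can switch to Amend (0 → 1). Not NE.
(No, No): Faction A can switch to Abstain (2 → 4). Not NE.
(No, Abstain): Faction A can switch to Amend (-3 → 3). Not NE.
(No, Amend): Faction A gets 4, best alternative 1; Faction B gets 5, best alternative 3. No profitable deviation — NE.
(Abstain, Yes): Faction A can switch to No (-2 → 0). Not NE.
(Abstain, No): Faction B can switch to Yes (-5 → -2). Not NE.
(Abstain, Abstain): Faction A can switch to No (-4 → -3). Not NE.
(Abstain, Amend): Faction A can switch to No (-5 → 4). Not NE.
(Amend, Yes): Faction B can switch to Abstain (1 → 3). Not NE.
(Amend, No): Faction A can switch to Abstain (3 → 4). Not NE.
(Amend, Abstain): Faction A gets 3, best alternative -3; Faction B gets 3, best alternative 1. No profitable deviation — NE.
(Amend, Amend): Faction A can switch to No (1 → 4). Not NE.

Pure-strategy Nash equilibria: (No, Amend) and (Amend, Abstain)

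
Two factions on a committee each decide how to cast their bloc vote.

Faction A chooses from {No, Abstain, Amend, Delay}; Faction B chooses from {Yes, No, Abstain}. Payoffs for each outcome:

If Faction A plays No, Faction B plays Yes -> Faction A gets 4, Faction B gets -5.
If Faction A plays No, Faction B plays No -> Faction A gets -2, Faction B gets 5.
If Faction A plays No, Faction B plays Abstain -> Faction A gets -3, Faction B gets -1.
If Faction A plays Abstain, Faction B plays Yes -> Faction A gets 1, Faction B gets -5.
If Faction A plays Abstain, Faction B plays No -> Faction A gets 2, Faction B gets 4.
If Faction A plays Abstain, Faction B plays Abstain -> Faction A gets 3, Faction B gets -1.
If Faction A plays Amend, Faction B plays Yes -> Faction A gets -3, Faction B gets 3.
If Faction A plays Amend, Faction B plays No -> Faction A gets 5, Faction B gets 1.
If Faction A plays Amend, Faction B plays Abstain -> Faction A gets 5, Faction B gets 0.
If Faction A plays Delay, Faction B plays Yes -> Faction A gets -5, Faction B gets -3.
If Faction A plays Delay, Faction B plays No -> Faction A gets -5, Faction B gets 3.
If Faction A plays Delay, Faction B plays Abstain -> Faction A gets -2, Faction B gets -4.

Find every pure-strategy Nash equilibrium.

No pure-strategy Nash equilibrium.

Check each profile: it is a Nash equilibrium iff no player can strictly gain by switching unilaterally.
(No, Yes): Faction B can switch to No (-5 → 5). Not NE.
(No, No): Faction A can switch to Abstain (-2 → 2). Not NE.
(No, Abstain): Faction A can switch to Abstain (-3 → 3). Not NE.
(Abstain, Yes): Faction A can switch to No (1 → 4). Not NE.
(Abstain, No): Faction A can switch to Amend (2 → 5). Not NE.
(Abstain, Abstain): Faction A can switch to Amend (3 → 5). Not NE.
(Amend, Yes): Faction A can switch to No (-3 → 4). Not NE.
(Amend, No): Faction B can switch to Yes (1 → 3). Not NE.
(Amend, Abstain): Faction B can switch to Yes (0 → 3). Not NE.
(Delay, Yes): Faction A can switch to No (-5 → 4). Not NE.
(The remaining 2 profiles each have a profitable deviation by the same check.)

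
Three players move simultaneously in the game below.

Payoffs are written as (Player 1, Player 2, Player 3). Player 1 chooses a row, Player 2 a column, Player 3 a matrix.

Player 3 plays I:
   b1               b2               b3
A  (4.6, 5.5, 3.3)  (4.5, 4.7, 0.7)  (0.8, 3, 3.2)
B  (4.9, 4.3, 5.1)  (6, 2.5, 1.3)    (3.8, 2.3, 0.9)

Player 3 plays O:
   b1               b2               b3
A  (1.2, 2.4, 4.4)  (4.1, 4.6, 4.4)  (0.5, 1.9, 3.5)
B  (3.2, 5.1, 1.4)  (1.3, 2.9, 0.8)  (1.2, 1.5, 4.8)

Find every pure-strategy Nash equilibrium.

The pure Nash equilibria are (A, b2, O); (B, b1, I).

For each strategy profile, look for a profitable unilateral deviation.
(A, b1, I): Player 1 can switch to B (4.6 → 4.9). Not NE.
(A, b1, O): Player 1 can switch to B (1.2 → 3.2). Not NE.
(A, b2, I): Player 1 can switch to B (4.5 → 6). Not NE.
(A, b2, O): Player 1 gets 4.1, best alternative 1.3; Player 2 gets 4.6, best alternative 2.4; Player 3 gets 4.4, best alternative 0.7. No profitable deviation — NE.
(A, b3, I): Player 1 can switch to B (0.8 → 3.8). Not NE.
(A, b3, O): Player 1 can switch to B (0.5 → 1.2). Not NE.
(B, b1, I): Player 1 gets 4.9, best alternative 4.6; Player 2 gets 4.3, best alternative 2.5; Player 3 gets 5.1, best alternative 1.4. No profitable deviation — NE.
(B, b1, O): Player 3 can switch to I (1.4 → 5.1). Not NE.
(B, b2, I): Player 2 can switch to b1 (2.5 → 4.3). Not NE.
(B, b2, O): Player 1 can switch to A (1.3 → 4.1). Not NE.
(B, b3, I): Player 2 can switch to b1 (2.3 → 4.3). Not NE.
(B, b3, O): Player 2 can switch to b1 (1.5 → 5.1). Not NE.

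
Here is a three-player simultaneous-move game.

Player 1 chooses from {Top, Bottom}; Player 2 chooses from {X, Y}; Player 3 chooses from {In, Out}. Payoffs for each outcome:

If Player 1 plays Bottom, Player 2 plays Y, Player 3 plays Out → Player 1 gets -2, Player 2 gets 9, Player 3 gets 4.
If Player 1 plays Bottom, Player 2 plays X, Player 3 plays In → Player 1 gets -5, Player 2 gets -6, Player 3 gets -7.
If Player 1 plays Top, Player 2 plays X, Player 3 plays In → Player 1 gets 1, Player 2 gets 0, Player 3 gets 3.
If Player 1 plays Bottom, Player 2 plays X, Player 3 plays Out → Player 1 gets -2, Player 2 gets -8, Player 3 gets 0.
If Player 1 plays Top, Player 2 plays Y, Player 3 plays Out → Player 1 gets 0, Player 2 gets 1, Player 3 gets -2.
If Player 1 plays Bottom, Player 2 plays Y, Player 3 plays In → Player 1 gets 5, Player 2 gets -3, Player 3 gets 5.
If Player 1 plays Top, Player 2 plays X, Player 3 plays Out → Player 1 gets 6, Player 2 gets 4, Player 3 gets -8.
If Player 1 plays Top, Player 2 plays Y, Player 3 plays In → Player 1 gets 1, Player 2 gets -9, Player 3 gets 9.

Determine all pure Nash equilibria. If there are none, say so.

(Top, X, In) and (Bottom, Y, In)

(Top, X, In): Player 1 gets 1, best alternative -5; Player 2 gets 0, best alternative -9; Player 3 gets 3, best alternative -8. No profitable deviation — NE.
(Top, X, Out): Player 3 can switch to In (-8 → 3). Not NE.
(Top, Y, In): Player 1 can switch to Bottom (1 → 5). Not NE.
(Top, Y, Out): Player 2 can switch to X (1 → 4). Not NE.
(Bottom, X, In): Player 1 can switch to Top (-5 → 1). Not NE.
(Bottom, X, Out): Player 1 can switch to Top (-2 → 6). Not NE.
(Bottom, Y, In): Player 1 gets 5, best alternative 1; Player 2 gets -3, best alternative -6; Player 3 gets 5, best alternative 4. No profitable deviation — NE.
(Bottom, Y, Out): Player 1 can switch to Top (-2 → 0). Not NE.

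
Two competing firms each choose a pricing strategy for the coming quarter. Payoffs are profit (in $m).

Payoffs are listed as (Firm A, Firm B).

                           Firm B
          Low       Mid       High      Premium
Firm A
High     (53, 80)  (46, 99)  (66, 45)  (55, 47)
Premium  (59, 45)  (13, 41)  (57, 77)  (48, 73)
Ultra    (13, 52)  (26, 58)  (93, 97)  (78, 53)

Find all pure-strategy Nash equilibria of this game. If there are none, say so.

Mark each player's best response to every combination of opponents' strategies; a profile where every player is best-responding is a pure Nash equilibrium.
Firm A against Low: payoffs 53, 59, 13 → best response Premium.
Firm A against Mid: payoffs 46, 13, 26 → best response High.
Firm A against High: payoffs 66, 57, 93 → best response Ultra.
Firm A against Premium: payoffs 55, 48, 78 → best response Ultra.
Firm B against High: payoffs 80, 99, 45, 47 → best response Mid.
Firm B against Premium: payoffs 45, 41, 77, 73 → best response High.
Firm B against Ultra: payoffs 52, 58, 97, 53 → best response High.
Mutual best responses: (High, Mid); (Ultra, High).

Pure-strategy Nash equilibria: (High, Mid); (Ultra, High)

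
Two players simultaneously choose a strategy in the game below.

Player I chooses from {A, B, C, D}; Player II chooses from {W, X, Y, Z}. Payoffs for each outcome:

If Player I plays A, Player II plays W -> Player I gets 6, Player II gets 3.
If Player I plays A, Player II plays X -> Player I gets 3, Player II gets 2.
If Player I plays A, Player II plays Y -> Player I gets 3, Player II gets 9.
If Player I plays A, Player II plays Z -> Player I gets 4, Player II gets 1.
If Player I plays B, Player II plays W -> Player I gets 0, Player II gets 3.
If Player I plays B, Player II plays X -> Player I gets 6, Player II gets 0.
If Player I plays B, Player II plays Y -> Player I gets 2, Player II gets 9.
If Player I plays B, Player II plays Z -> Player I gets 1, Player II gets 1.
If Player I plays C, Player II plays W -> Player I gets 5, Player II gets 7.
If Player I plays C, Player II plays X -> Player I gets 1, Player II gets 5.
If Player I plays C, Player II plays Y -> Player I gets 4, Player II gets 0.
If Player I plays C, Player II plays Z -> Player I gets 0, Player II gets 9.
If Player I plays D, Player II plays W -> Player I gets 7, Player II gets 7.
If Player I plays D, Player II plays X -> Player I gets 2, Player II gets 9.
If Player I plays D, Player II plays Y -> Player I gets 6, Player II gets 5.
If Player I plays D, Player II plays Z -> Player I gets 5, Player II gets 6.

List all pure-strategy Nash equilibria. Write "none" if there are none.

Mark each player's best response to every combination of opponents' strategies; a profile where every player is best-responding is a pure Nash equilibrium.
Player I against W: payoffs 6, 0, 5, 7 → best response D.
Player I against X: payoffs 3, 6, 1, 2 → best response B.
Player I against Y: payoffs 3, 2, 4, 6 → best response D.
Player I against Z: payoffs 4, 1, 0, 5 → best response D.
Player II against A: payoffs 3, 2, 9, 1 → best response Y.
Player II against B: payoffs 3, 0, 9, 1 → best response Y.
Player II against C: payoffs 7, 5, 0, 9 → best response Z.
Player II against D: payoffs 7, 9, 5, 6 → best response X.
No profile is a mutual best response for all players.

none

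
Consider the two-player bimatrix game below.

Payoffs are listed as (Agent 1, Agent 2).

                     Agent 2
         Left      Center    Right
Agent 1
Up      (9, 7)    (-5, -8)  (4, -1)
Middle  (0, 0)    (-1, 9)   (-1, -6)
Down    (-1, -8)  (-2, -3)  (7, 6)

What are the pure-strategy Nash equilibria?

(Up, Left): Agent 1 gets 9, best alternative 0; Agent 2 gets 7, best alternative -1. No profitable deviation — NE.
(Up, Center): Agent 1 can switch to Middle (-5 → -1). Not NE.
(Up, Right): Agent 1 can switch to Down (4 → 7). Not NE.
(Middle, Left): Agent 1 can switch to Up (0 → 9). Not NE.
(Middle, Center): Agent 1 gets -1, best alternative -2; Agent 2 gets 9, best alternative 0. No profitable deviation — NE.
(Middle, Right): Agent 1 can switch to Up (-1 → 4). Not NE.
(Down, Left): Agent 1 can switch to Up (-1 → 9). Not NE.
(Down, Center): Agent 1 can switch to Middle (-2 → -1). Not NE.
(Down, Right): Agent 1 gets 7, best alternative 4; Agent 2 gets 6, best alternative -3. No profitable deviation — NE.

The pure Nash equilibria are (Up, Left); (Middle, Center); (Down, Right).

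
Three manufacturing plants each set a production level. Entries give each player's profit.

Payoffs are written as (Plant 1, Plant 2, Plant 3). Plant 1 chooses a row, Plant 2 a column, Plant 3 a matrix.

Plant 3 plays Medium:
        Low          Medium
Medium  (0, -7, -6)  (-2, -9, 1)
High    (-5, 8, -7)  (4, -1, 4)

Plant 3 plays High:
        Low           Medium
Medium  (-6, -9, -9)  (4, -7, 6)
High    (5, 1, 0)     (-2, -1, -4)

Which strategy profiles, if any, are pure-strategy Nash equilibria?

Plant 1 against (Low, Medium): payoffs 0, -5 → best response Medium.
Plant 1 against (Low, High): payoffs -6, 5 → best response High.
Plant 1 against (Medium, Medium): payoffs -2, 4 → best response High.
Plant 1 against (Medium, High): payoffs 4, -2 → best response Medium.
Plant 2 against (Medium, Medium): payoffs -7, -9 → best response Low.
Plant 2 against (Medium, High): payoffs -9, -7 → best response Medium.
Plant 2 against (High, Medium): payoffs 8, -1 → best response Low.
Plant 2 against (High, High): payoffs 1, -1 → best response Low.
Plant 3 against (Medium, Low): payoffs -6, -9 → best response Medium.
Plant 3 against (Medium, Medium): payoffs 1, 6 → best response High.
Plant 3 against (High, Low): payoffs -7, 0 → best response High.
Plant 3 against (High, Medium): payoffs 4, -4 → best response Medium.
Mutual best responses: (Medium, Low, Medium); (Medium, Medium, High); (High, Low, High).

The pure Nash equilibria are (Medium, Low, Medium), (Medium, Medium, High), (High, Low, High).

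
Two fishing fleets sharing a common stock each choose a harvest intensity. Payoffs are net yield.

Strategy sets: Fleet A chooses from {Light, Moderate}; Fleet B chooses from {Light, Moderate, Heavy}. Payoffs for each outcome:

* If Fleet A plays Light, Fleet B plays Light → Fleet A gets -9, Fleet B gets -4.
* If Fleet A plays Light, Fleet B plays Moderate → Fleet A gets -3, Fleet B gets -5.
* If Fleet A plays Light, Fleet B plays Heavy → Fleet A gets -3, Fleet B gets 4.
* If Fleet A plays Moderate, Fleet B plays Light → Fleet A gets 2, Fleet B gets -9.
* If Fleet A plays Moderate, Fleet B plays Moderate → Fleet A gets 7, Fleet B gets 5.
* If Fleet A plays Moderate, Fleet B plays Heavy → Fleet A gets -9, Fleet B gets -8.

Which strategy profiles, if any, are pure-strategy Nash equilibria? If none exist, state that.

(Light, Light): Fleet A can switch to Moderate (-9 → 2). Not NE.
(Light, Moderate): Fleet A can switch to Moderate (-3 → 7). Not NE.
(Light, Heavy): Fleet A gets -3, best alternative -9; Fleet B gets 4, best alternative -4. No profitable deviation — NE.
(Moderate, Light): Fleet B can switch to Moderate (-9 → 5). Not NE.
(Moderate, Moderate): Fleet A gets 7, best alternative -3; Fleet B gets 5, best alternative -8. No profitable deviation — NE.
(Moderate, Heavy): Fleet A can switch to Light (-9 → -3). Not NE.

(Light, Heavy) and (Moderate, Moderate)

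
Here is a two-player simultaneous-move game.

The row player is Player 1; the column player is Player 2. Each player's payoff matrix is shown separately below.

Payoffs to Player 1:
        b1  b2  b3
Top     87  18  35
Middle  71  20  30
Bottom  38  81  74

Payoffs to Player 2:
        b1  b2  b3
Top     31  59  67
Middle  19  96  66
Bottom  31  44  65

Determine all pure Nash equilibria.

Pure NE: (Bottom, b3)

Check each profile: it is a Nash equilibrium iff no player can strictly gain by switching unilaterally.
(Top, b1): Player 2 can switch to b2 (31 → 59). Not NE.
(Top, b2): Player 1 can switch to Middle (18 → 20). Not NE.
(Top, b3): Player 1 can switch to Bottom (35 → 74). Not NE.
(Middle, b1): Player 1 can switch to Top (71 → 87). Not NE.
(Middle, b2): Player 1 can switch to Bottom (20 → 81). Not NE.
(Middle, b3): Player 1 can switch to Top (30 → 35). Not NE.
(Bottom, b3): Player 1 gets 74, best alternative 35; Player 2 gets 65, best alternative 44. No profitable deviation — NE.
(The remaining 2 profiles each have a profitable deviation by the same check.)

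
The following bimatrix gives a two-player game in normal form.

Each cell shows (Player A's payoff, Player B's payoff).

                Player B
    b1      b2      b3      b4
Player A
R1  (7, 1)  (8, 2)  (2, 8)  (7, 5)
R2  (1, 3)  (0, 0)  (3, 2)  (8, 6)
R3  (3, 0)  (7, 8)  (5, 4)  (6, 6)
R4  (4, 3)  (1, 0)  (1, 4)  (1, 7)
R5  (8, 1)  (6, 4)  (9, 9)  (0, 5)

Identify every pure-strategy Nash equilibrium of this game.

Player A against b1: payoffs 7, 1, 3, 4, 8 → best response R5.
Player A against b2: payoffs 8, 0, 7, 1, 6 → best response R1.
Player A against b3: payoffs 2, 3, 5, 1, 9 → best response R5.
Player A against b4: payoffs 7, 8, 6, 1, 0 → best response R2.
Player B against R1: payoffs 1, 2, 8, 5 → best response b3.
Player B against R2: payoffs 3, 0, 2, 6 → best response b4.
Player B against R3: payoffs 0, 8, 4, 6 → best response b2.
Player B against R4: payoffs 3, 0, 4, 7 → best response b4.
Player B against R5: payoffs 1, 4, 9, 5 → best response b3.
Mutual best responses: (R2, b4); (R5, b3).

Pure-strategy Nash equilibria: (R2, b4) and (R5, b3)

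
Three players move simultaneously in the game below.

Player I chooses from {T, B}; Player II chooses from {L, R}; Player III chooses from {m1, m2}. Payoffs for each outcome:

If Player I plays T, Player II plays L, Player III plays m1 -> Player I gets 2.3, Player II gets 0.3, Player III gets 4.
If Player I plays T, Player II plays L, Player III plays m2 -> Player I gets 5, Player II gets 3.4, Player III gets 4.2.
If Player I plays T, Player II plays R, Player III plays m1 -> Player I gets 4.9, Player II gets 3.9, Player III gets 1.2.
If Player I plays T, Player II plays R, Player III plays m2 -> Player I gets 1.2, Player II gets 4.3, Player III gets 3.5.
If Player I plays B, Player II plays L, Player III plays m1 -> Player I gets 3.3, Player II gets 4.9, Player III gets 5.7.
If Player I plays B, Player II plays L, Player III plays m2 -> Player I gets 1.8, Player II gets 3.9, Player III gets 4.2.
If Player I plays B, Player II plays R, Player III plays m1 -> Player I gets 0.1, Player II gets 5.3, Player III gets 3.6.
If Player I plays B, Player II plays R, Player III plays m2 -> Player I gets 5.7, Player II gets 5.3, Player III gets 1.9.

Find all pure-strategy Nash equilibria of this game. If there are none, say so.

Player I against (L, m1): payoffs 2.3, 3.3 → best response B.
Player I against (L, m2): payoffs 5, 1.8 → best response T.
Player I against (R, m1): payoffs 4.9, 0.1 → best response T.
Player I against (R, m2): payoffs 1.2, 5.7 → best response B.
Player II against (T, m1): payoffs 0.3, 3.9 → best response R.
Player II against (T, m2): payoffs 3.4, 4.3 → best response R.
Player II against (B, m1): payoffs 4.9, 5.3 → best response R.
Player II against (B, m2): payoffs 3.9, 5.3 → best response R.
Player III against (T, L): payoffs 4, 4.2 → best response m2.
Player III against (T, R): payoffs 1.2, 3.5 → best response m2.
Player III against (B, L): payoffs 5.7, 4.2 → best response m1.
Player III against (B, R): payoffs 3.6, 1.9 → best response m1.
No profile is a mutual best response for all players.

No pure-strategy Nash equilibrium.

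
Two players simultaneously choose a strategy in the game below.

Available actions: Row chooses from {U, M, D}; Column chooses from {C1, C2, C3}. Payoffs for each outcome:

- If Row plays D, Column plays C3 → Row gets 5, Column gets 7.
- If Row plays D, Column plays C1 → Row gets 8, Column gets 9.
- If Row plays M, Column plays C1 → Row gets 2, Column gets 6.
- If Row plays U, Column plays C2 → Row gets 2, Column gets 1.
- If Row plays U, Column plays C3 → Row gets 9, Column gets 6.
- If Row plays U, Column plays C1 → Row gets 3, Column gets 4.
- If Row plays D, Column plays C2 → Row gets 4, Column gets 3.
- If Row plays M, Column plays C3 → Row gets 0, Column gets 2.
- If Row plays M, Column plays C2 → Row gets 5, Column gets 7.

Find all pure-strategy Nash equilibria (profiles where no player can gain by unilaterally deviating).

The pure Nash equilibria are (U, C3), (M, C2), (D, C1).

For each player, find the best response to each opponent profile; mutual best responses are the pure NE.
Row against C1: payoffs 3, 2, 8 → best response D.
Row against C2: payoffs 2, 5, 4 → best response M.
Row against C3: payoffs 9, 0, 5 → best response U.
Column against U: payoffs 4, 1, 6 → best response C3.
Column against M: payoffs 6, 7, 2 → best response C2.
Column against D: payoffs 9, 3, 7 → best response C1.
Mutual best responses: (U, C3); (M, C2); (D, C1).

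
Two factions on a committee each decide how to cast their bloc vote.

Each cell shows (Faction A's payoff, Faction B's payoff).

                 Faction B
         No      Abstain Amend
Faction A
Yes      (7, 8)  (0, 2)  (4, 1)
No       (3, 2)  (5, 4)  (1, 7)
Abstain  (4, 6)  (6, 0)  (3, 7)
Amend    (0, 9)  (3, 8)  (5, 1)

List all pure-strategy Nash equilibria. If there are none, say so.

Faction A against No: payoffs 7, 3, 4, 0 → best response Yes.
Faction A against Abstain: payoffs 0, 5, 6, 3 → best response Abstain.
Faction A against Amend: payoffs 4, 1, 3, 5 → best response Amend.
Faction B against Yes: payoffs 8, 2, 1 → best response No.
Faction B against No: payoffs 2, 4, 7 → best response Amend.
Faction B against Abstain: payoffs 6, 0, 7 → best response Amend.
Faction B against Amend: payoffs 9, 8, 1 → best response No.
Mutual best responses: (Yes, No).

Pure NE: (Yes, No)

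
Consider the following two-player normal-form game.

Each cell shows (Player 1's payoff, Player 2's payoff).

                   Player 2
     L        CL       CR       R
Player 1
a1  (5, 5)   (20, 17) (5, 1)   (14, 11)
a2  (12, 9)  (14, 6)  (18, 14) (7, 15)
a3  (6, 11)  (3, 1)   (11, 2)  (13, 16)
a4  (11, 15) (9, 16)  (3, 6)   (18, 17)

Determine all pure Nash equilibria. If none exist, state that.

Mark each player's best response to every combination of opponents' strategies; a profile where every player is best-responding is a pure Nash equilibrium.
Player 1 against L: payoffs 5, 12, 6, 11 → best response a2.
Player 1 against CL: payoffs 20, 14, 3, 9 → best response a1.
Player 1 against CR: payoffs 5, 18, 11, 3 → best response a2.
Player 1 against R: payoffs 14, 7, 13, 18 → best response a4.
Player 2 against a1: payoffs 5, 17, 1, 11 → best response CL.
Player 2 against a2: payoffs 9, 6, 14, 15 → best response R.
Player 2 against a3: payoffs 11, 1, 2, 16 → best response R.
Player 2 against a4: payoffs 15, 16, 6, 17 → best response R.
Mutual best responses: (a1, CL); (a4, R).

Pure-strategy Nash equilibria: (a1, CL); (a4, R)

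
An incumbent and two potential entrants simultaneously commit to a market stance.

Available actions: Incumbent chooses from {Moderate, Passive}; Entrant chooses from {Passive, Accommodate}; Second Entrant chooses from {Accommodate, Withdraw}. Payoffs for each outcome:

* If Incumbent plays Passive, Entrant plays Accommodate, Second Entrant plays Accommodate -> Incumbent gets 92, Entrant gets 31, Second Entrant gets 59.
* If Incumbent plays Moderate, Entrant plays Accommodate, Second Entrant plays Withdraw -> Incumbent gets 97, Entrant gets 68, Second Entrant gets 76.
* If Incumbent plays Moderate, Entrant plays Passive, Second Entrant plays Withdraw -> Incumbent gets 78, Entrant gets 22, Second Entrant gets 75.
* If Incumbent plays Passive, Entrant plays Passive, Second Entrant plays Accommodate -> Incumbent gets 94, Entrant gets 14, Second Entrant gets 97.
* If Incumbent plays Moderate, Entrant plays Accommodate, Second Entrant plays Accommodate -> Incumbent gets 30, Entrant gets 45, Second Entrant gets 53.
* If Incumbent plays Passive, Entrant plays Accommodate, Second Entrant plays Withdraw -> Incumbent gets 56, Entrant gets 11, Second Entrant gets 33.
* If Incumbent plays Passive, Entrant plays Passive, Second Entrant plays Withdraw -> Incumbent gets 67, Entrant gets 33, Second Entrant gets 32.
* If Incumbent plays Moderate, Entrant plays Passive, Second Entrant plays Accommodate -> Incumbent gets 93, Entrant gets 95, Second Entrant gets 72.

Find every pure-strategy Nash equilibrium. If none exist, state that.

(Moderate, Passive, Accommodate): Incumbent can switch to Passive (93 → 94). Not NE.
(Moderate, Passive, Withdraw): Entrant can switch to Accommodate (22 → 68). Not NE.
(Moderate, Accommodate, Accommodate): Incumbent can switch to Passive (30 → 92). Not NE.
(Moderate, Accommodate, Withdraw): Incumbent gets 97, best alternative 56; Entrant gets 68, best alternative 22; Second Entrant gets 76, best alternative 53. No profitable deviation — NE.
(Passive, Passive, Accommodate): Entrant can switch to Accommodate (14 → 31). Not NE.
(Passive, Passive, Withdraw): Incumbent can switch to Moderate (67 → 78). Not NE.
(Passive, Accommodate, Accommodate): Incumbent gets 92, best alternative 30; Entrant gets 31, best alternative 14; Second Entrant gets 59, best alternative 33. No profitable deviation — NE.
(Passive, Accommodate, Withdraw): Incumbent can switch to Moderate (56 → 97). Not NE.

(Moderate, Accommodate, Withdraw), (Passive, Accommodate, Accommodate)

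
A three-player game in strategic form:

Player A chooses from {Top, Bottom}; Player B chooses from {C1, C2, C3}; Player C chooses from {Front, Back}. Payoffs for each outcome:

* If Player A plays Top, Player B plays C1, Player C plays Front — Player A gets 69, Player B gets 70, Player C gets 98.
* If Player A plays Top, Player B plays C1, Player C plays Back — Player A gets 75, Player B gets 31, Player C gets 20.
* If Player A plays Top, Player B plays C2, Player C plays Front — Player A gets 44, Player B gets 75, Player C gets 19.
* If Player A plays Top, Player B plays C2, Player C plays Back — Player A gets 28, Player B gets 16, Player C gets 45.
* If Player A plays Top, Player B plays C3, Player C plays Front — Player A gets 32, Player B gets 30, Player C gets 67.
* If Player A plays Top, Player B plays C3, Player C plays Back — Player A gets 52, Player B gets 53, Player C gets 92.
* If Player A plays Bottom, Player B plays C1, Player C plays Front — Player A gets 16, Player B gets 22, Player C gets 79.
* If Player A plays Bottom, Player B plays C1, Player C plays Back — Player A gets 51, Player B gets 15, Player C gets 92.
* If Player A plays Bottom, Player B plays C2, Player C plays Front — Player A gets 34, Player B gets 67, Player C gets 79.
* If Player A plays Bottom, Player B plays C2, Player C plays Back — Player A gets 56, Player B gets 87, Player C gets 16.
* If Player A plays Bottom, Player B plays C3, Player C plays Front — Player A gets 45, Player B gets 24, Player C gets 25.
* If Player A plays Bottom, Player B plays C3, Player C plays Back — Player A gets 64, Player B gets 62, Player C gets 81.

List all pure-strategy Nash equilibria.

No pure-strategy Nash equilibrium.

Check each profile: it is a Nash equilibrium iff no player can strictly gain by switching unilaterally.
(Top, C1, Front): Player B can switch to C2 (70 → 75). Not NE.
(Top, C1, Back): Player B can switch to C3 (31 → 53). Not NE.
(Top, C2, Front): Player C can switch to Back (19 → 45). Not NE.
(Top, C2, Back): Player A can switch to Bottom (28 → 56). Not NE.
(Top, C3, Front): Player A can switch to Bottom (32 → 45). Not NE.
(Top, C3, Back): Player A can switch to Bottom (52 → 64). Not NE.
(Bottom, C1, Front): Player A can switch to Top (16 → 69). Not NE.
(Bottom, C1, Back): Player A can switch to Top (51 → 75). Not NE.
(The remaining 4 profiles each have a profitable deviation by the same check.)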